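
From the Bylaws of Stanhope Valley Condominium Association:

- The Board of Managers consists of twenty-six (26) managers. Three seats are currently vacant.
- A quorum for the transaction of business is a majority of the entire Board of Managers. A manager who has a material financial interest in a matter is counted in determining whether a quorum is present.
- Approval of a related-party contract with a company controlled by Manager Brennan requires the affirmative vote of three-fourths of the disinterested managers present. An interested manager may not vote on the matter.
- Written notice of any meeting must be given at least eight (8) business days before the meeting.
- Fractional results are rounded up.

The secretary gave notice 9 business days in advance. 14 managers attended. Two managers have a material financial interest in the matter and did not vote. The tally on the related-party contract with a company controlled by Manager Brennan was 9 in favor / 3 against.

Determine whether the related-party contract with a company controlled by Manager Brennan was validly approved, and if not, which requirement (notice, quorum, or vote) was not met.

Valid — all requirements satisfied.

Notice: 9 business days given; 8 required (9 ≥ 8). Satisfied.
Quorum: 14 present (interested managers count toward quorum); quorum is 14. Satisfied.
Vote: the related-party contract with a company controlled by Manager Brennan requires three-fourths of the disinterested managers present (14 − 2 = 12). 3/4 of 12 = 9, so 9 affirmative votes are needed; 9 voted in favor. Satisfied.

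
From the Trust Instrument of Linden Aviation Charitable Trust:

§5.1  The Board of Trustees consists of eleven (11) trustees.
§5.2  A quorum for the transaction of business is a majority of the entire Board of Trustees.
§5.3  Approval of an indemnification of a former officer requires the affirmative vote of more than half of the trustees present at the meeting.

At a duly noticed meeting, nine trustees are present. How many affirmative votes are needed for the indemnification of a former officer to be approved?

5

The indemnification of a former officer requires a majority of the trustees present (9).
A majority of 9 is 5.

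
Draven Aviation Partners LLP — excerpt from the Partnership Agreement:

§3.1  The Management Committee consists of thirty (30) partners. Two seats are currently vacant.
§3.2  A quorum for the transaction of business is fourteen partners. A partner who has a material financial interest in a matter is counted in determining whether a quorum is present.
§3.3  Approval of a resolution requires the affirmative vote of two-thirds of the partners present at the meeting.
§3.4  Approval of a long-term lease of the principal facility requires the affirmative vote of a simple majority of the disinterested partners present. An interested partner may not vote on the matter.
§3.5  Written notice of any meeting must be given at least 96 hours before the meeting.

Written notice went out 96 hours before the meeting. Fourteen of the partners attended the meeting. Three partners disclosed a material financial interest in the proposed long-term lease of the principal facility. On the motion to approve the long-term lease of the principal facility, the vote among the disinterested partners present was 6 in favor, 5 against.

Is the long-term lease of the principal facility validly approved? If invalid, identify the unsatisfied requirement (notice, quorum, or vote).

Valid — all requirements satisfied.

Notice: 96 hours given; 96 required (96 ≥ 96). Satisfied.
Quorum: 14 present (interested partners count toward quorum); quorum is 14. Satisfied.
Vote: the long-term lease of the principal facility requires a majority of the disinterested partners present (14 − 3 = 11). A majority of 11 is 6, so 6 affirmative votes are needed; 6 voted in favor. Satisfied.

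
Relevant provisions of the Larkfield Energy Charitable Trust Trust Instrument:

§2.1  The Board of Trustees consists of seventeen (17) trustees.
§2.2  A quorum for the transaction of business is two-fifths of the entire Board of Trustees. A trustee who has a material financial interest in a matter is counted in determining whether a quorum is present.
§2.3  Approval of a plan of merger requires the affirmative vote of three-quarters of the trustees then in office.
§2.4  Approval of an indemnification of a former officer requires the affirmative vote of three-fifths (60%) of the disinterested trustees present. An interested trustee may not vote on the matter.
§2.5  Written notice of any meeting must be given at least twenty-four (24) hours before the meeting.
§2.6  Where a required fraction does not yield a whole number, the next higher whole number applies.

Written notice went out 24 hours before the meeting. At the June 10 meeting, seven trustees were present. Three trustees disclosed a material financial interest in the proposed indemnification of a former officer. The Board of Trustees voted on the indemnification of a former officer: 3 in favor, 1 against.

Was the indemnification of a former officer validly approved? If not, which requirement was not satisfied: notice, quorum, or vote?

Notice: 24 hours given; 24 required (24 ≥ 24). Satisfied.
Quorum: 7 present (interested trustees count toward quorum); quorum is 7. Satisfied.
Vote: the indemnification of a former officer requires three-fifths of the disinterested trustees present (7 − 3 = 4). 3/5 of 4 = 2.40, rounded up to 3, so 3 affirmative votes are needed; 3 voted in favor. Satisfied.

Valid — all requirements satisfied.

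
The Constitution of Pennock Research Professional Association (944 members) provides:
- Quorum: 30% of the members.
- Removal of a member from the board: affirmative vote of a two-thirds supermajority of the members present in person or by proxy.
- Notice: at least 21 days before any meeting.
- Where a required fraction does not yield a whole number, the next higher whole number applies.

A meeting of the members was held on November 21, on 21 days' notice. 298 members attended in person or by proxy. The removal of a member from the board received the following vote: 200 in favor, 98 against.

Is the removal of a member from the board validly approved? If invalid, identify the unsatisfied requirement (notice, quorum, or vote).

Notice: 21 days given; 21 required. Satisfied.
Quorum: 30% of 944 = 283.20, rounded up to 284; 298 present. Satisfied.
Vote: requires two-thirds of those present (298); 2/3 of 298 = 198.67, rounded up to 199, so 199 needed; 200 in favor. Satisfied.

Valid — all requirements satisfied.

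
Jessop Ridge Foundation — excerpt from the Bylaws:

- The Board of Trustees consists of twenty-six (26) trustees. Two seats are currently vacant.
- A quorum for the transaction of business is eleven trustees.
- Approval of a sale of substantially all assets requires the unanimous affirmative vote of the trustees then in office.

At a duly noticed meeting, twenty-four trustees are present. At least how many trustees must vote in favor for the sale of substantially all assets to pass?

The sale of substantially all assets requires the unanimous vote of the trustees then in office (24).
Unanimous means all 24.

24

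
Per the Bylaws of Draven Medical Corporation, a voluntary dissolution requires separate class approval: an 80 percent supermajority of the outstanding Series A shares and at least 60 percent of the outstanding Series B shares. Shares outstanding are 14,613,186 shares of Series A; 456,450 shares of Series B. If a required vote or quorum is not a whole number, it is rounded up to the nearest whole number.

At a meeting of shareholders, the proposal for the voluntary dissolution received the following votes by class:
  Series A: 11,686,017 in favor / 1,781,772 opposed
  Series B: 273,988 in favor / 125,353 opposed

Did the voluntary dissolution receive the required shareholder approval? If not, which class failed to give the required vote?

Not approved — the Series A shares did not give the required vote.

Series A: 4/5 of 14613186 = 11690548.80, rounded up to 11690549; 11,690,549 required, 11,686,017 in favor — not approved.
Series B: 3/5 of 456450 = 273870; 273,870 required, 273,988 in favor — approved.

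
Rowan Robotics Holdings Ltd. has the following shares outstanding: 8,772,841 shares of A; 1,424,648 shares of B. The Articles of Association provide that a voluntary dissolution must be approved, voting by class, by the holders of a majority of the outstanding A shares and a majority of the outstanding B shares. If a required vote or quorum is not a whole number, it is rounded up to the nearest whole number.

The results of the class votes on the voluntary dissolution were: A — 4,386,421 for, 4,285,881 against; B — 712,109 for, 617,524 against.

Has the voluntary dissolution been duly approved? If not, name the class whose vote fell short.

A: a majority of 8772841 is 4386421; 4,386,421 required, 4,386,421 in favor — approved.
B: a majority of 1424648 is 712325; 712,325 required, 712,109 in favor — not approved.

Not approved — the B shares did not give the required vote.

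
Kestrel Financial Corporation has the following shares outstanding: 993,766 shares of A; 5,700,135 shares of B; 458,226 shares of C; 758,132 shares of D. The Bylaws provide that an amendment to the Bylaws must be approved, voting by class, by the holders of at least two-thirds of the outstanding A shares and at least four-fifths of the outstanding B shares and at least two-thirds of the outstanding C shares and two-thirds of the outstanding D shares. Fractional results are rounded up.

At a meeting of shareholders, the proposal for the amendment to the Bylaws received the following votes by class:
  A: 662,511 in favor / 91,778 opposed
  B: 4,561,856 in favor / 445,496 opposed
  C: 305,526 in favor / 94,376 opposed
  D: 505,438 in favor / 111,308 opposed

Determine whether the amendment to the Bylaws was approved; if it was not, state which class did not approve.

Approved — every class gave the required vote.

A: 2/3 of 993766 = 662510.67, rounded up to 662511; 662,511 required, 662,511 in favor — approved.
B: 4/5 of 5700135 = 4560108; 4,560,108 required, 4,561,856 in favor — approved.
C: 2/3 of 458226 = 305484; 305,484 required, 305,526 in favor — approved.
D: 2/3 of 758132 = 505421.33, rounded up to 505422; 505,422 required, 505,438 in favor — approved.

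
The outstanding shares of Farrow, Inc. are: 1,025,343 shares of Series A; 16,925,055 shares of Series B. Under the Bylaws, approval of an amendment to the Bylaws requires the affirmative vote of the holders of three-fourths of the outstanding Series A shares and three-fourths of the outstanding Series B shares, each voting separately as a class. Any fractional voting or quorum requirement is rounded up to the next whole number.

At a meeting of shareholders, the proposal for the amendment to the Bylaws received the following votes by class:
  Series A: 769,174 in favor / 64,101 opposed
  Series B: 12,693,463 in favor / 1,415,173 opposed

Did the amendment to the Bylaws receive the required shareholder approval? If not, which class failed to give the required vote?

Not approved — the Series B shares did not give the required vote.

Series A: 3/4 of 1025343 = 769007.25, rounded up to 769008; 769,008 required, 769,174 in favor — approved.
Series B: 3/4 of 16925055 = 12693791.25, rounded up to 12693792; 12,693,792 required, 12,693,463 in favor — not approved.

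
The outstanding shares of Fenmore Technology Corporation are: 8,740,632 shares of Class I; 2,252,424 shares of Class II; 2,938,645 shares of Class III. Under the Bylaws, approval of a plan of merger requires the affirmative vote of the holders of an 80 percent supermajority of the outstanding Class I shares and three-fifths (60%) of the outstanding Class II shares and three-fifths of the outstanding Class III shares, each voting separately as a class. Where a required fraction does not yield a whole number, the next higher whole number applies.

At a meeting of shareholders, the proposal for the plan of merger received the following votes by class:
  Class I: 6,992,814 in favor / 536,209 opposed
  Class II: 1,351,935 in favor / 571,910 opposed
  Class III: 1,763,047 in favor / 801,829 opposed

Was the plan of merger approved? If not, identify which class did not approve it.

Class I: 4/5 of 8740632 = 6992505.60, rounded up to 6992506; 6,992,506 required, 6,992,814 in favor — approved.
Class II: 3/5 of 2252424 = 1351454.40, rounded up to 1351455; 1,351,455 required, 1,351,935 in favor — approved.
Class III: 3/5 of 2938645 = 1763187; 1,763,187 required, 1,763,047 in favor — not approved.

Not approved — the Class III shares did not give the required vote.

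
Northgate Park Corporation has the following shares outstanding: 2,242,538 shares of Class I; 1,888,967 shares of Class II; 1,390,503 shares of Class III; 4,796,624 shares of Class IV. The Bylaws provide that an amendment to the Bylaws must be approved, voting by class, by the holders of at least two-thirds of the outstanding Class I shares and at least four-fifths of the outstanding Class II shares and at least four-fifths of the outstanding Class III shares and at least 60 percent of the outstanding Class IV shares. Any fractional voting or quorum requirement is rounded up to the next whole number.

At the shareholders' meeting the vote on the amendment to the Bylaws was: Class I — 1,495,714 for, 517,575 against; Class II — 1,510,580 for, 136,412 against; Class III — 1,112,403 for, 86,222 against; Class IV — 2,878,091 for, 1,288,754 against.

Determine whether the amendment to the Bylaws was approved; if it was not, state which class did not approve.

Not approved — the Class II shares did not give the required vote.

Class I: 2/3 of 2242538 = 1495025.33, rounded up to 1495026; 1,495,026 required, 1,495,714 in favor — approved.
Class II: 4/5 of 1888967 = 1511173.60, rounded up to 1511174; 1,511,174 required, 1,510,580 in favor — not approved.
Class III: 4/5 of 1390503 = 1112402.40, rounded up to 1112403; 1,112,403 required, 1,112,403 in favor — approved.
Class IV: 3/5 of 4796624 = 2877974.40, rounded up to 2877975; 2,877,975 required, 2,878,091 in favor — approved.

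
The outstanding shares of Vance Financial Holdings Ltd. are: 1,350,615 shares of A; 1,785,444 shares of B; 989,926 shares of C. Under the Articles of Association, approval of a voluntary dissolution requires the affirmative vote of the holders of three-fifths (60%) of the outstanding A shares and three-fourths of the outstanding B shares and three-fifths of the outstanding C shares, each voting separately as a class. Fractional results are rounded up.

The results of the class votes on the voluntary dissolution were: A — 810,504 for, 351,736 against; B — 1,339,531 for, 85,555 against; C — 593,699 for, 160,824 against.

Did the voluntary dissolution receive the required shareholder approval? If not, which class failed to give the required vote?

A: 3/5 of 1350615 = 810369; 810,369 required, 810,504 in favor — approved.
B: 3/4 of 1785444 = 1339083; 1,339,083 required, 1,339,531 in favor — approved.
C: 3/5 of 989926 = 593955.60, rounded up to 593956; 593,956 required, 593,699 in favor — not approved.

Not approved — the C shares did not give the required vote.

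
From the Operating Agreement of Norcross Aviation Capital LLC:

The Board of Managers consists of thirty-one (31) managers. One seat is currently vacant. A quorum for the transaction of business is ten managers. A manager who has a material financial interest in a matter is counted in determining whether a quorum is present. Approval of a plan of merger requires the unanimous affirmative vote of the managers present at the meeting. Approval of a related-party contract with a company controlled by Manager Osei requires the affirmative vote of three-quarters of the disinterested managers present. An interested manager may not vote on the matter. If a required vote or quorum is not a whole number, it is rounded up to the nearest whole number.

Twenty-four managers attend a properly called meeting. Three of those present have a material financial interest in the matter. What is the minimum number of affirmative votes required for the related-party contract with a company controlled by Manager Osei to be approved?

The related-party contract with a company controlled by Manager Osei requires three-fourths of the disinterested managers present (24 − 3 = 21).
3/4 of 21 = 15.75, rounded up to 16.

16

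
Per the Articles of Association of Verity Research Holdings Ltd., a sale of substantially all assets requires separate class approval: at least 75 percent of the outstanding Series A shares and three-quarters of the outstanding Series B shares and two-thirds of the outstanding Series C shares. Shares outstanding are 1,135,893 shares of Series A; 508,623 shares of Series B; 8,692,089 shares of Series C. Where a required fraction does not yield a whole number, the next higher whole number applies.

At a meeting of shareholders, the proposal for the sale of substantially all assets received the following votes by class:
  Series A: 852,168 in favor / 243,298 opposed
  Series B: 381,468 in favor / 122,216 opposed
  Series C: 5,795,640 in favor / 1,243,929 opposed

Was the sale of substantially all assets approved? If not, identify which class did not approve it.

Series A: 3/4 of 1135893 = 851919.75, rounded up to 851920; 851,920 required, 852,168 in favor — approved.
Series B: 3/4 of 508623 = 381467.25, rounded up to 381468; 381,468 required, 381,468 in favor — approved.
Series C: 2/3 of 8692089 = 5794726; 5,794,726 required, 5,795,640 in favor — approved.

Approved — every class gave the required vote.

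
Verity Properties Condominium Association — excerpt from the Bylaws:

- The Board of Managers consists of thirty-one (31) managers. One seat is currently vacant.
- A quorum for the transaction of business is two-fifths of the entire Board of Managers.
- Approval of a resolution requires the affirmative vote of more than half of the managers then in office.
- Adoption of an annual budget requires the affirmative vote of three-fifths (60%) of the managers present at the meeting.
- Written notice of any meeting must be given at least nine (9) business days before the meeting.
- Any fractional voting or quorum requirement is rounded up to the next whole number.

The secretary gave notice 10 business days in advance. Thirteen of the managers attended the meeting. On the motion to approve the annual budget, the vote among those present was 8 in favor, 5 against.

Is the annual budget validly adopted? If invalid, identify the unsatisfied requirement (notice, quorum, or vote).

Notice: 10 business days given; 9 required (10 ≥ 9). Satisfied.
Quorum: 13 present; quorum is 13. Satisfied.
Vote: the annual budget requires three-fifths of the managers present (13). 3/5 of 13 = 7.80, rounded up to 8, so 8 affirmative votes are needed; 8 voted in favor. Satisfied.

Valid — all requirements satisfied.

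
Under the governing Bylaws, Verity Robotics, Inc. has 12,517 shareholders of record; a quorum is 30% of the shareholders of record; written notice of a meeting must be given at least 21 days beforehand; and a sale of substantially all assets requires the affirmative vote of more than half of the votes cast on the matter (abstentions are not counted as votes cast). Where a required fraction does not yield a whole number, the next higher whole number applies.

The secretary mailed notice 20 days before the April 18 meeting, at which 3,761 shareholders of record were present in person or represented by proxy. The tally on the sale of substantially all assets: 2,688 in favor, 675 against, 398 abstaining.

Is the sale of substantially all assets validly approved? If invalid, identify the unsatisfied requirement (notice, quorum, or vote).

Invalid — notice requirement not satisfied.

Notice: 20 days given; 21 required. Not satisfied.
Quorum: 30% of 12,517 = 3,755.10, rounded up to 3,756; 3,761 present. Satisfied.
Vote: requires a majority of the votes cast (3,761 − 398 abstaining = 3,363); a majority of 3363 is 1682, so 1,682 needed; 2,688 in favor. Satisfied.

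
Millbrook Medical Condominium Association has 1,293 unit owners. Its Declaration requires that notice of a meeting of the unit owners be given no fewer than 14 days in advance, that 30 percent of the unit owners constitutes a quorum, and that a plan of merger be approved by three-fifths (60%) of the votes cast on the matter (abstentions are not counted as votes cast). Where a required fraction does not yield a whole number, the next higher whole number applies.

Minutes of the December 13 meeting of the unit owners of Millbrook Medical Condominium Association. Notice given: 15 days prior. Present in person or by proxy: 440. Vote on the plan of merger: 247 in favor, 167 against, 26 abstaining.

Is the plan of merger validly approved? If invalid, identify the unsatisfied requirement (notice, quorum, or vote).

Invalid — vote requirement not satisfied.

Notice: 15 days given; 14 required. Satisfied.
Quorum: 30% of 1,293 = 387.90, rounded up to 388; 440 present. Satisfied.
Vote: requires three-fifths of the votes cast (440 − 26 abstaining = 414); 3/5 of 414 = 248.40, rounded up to 249, so 249 needed; 247 in favor. Not satisfied.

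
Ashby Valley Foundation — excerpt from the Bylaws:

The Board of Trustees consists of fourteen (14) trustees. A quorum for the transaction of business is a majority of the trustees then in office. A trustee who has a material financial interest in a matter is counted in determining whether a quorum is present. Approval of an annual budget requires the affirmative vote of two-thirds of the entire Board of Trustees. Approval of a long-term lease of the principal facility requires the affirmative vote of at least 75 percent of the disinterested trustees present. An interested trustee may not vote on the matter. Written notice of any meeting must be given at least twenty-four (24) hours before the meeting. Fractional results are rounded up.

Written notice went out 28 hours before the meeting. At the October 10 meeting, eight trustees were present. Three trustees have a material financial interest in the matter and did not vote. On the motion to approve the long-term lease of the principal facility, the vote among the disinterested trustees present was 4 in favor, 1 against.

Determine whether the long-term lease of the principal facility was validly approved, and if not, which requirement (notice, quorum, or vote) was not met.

Notice: 28 hours given; 24 required (28 ≥ 24). Satisfied.
Quorum: 8 present (interested trustees count toward quorum); quorum is 8. Satisfied.
Vote: the long-term lease of the principal facility requires three-fourths of the disinterested trustees present (8 − 3 = 5). 3/4 of 5 = 3.75, rounded up to 4, so 4 affirmative votes are needed; 4 voted in favor. Satisfied.

Valid — all requirements satisfied.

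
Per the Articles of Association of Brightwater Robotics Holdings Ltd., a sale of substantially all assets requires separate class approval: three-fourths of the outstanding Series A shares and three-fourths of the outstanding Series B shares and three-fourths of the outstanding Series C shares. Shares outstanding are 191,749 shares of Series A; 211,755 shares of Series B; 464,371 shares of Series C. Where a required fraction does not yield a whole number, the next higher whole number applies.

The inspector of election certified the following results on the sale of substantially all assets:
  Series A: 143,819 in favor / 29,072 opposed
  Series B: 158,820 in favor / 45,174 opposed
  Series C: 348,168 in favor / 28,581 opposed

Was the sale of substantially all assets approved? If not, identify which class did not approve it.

Series A: 3/4 of 191749 = 143811.75, rounded up to 143812; 143,812 required, 143,819 in favor — approved.
Series B: 3/4 of 211755 = 158816.25, rounded up to 158817; 158,817 required, 158,820 in favor — approved.
Series C: 3/4 of 464371 = 348278.25, rounded up to 348279; 348,279 required, 348,168 in favor — not approved.

Not approved — the Series C shares did not give the required vote.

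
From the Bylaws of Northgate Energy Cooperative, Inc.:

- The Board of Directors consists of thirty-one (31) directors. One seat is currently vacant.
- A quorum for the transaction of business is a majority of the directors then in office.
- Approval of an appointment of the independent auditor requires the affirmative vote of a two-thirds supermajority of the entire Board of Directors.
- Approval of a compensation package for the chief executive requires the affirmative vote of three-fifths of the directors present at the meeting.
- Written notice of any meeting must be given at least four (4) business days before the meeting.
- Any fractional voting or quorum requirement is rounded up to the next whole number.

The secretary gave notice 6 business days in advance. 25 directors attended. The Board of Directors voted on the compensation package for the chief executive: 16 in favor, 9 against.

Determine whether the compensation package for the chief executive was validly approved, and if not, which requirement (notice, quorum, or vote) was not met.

Notice: 6 business days given; 4 required (6 ≥ 4). Satisfied.
Quorum: 25 present; quorum is 16. Satisfied.
Vote: the compensation package for the chief executive requires three-fifths of the directors present (25). 3/5 of 25 = 15, so 15 affirmative votes are needed; 16 voted in favor. Satisfied.

Valid — all requirements satisfied.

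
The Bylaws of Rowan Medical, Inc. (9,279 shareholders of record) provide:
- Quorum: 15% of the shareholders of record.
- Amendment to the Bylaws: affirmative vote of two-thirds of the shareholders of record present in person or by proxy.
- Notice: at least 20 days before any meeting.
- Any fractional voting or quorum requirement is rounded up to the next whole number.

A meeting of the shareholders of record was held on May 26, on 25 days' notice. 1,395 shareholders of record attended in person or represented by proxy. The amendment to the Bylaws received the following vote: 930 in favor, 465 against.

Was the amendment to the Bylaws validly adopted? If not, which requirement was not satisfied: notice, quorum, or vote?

Valid — all requirements satisfied.

Notice: 25 days given; 20 required. Satisfied.
Quorum: 15% of 9,279 = 1,391.85, rounded up to 1,392; 1,395 present. Satisfied.
Vote: requires two-thirds of those present (1,395); 2/3 of 1395 = 930, so 930 needed; 930 in favor. Satisfied.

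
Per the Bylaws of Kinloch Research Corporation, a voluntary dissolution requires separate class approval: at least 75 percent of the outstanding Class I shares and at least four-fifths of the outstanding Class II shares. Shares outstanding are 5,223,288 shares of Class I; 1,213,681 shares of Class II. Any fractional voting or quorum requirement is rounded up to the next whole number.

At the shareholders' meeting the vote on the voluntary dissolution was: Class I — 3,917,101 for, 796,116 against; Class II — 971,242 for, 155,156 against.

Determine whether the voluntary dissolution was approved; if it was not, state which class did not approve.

Not approved — the Class I shares did not give the required vote.

Class I: 3/4 of 5223288 = 3917466; 3,917,466 required, 3,917,101 in favor — not approved.
Class II: 4/5 of 1213681 = 970944.80, rounded up to 970945; 970,945 required, 971,242 in favor — approved.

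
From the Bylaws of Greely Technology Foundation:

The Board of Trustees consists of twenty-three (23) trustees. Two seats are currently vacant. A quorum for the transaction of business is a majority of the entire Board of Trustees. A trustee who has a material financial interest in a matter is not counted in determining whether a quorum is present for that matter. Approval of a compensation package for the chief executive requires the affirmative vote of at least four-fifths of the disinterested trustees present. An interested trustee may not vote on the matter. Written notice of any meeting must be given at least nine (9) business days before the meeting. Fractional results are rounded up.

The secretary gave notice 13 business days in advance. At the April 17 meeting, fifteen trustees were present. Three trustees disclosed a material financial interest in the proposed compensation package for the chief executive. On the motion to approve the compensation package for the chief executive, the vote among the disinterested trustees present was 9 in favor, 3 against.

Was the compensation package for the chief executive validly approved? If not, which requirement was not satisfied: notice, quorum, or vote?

Invalid — vote requirement not satisfied.

Notice: 13 business days given; 9 required (13 ≥ 9). Satisfied.
Quorum: 15 present, but the 3 interested trustees do not count, leaving 12. Quorum is 12. Satisfied.
Vote: the compensation package for the chief executive requires four-fifths of the disinterested trustees present (15 − 3 = 12). 4/5 of 12 = 9.60, rounded up to 10, so 10 affirmative votes are needed; 9 voted in favor. Not satisfied.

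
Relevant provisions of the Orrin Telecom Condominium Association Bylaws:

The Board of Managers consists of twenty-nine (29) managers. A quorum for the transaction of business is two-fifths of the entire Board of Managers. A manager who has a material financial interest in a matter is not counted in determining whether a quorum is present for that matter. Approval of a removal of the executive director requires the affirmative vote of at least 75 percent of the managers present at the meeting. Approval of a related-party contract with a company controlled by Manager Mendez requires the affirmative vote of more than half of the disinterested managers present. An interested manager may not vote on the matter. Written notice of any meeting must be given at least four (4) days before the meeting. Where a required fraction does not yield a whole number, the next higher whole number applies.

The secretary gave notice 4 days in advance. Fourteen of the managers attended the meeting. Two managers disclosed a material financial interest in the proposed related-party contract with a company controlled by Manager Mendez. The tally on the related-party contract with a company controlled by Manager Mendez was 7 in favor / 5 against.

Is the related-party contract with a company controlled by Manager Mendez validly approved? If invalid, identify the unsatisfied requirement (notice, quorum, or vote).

Valid — all requirements satisfied.

Notice: 4 days given; 4 required (4 ≥ 4). Satisfied.
Quorum: 14 present, but the 2 interested managers do not count, leaving 12. Quorum is 12. Satisfied.
Vote: the related-party contract with a company controlled by Manager Mendez requires a majority of the disinterested managers present (14 − 2 = 12). A majority of 12 is 7, so 7 affirmative votes are needed; 7 voted in favor. Satisfied.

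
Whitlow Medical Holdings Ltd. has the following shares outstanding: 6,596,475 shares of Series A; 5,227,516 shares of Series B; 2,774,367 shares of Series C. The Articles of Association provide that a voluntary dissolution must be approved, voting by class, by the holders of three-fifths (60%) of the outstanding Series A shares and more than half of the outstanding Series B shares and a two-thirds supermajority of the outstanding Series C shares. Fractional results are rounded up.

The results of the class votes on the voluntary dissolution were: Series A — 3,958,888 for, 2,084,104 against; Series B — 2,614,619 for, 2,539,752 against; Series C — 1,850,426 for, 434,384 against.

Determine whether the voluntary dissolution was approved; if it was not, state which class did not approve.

Series A: 3/5 of 6596475 = 3957885; 3,957,885 required, 3,958,888 in favor — approved.
Series B: a majority of 5227516 is 2613759; 2,613,759 required, 2,614,619 in favor — approved.
Series C: 2/3 of 2774367 = 1849578; 1,849,578 required, 1,850,426 in favor — approved.

Approved — every class gave the required vote.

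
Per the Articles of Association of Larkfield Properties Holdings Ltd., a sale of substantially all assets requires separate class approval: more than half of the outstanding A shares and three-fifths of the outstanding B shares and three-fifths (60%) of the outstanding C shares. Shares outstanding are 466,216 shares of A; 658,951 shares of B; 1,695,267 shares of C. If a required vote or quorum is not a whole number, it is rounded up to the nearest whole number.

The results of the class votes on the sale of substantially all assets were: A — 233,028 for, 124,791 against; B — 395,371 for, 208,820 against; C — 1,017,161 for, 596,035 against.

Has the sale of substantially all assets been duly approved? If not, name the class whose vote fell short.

Not approved — the A shares did not give the required vote.

A: a majority of 466216 is 233109; 233,109 required, 233,028 in favor — not approved.
B: 3/5 of 658951 = 395370.60, rounded up to 395371; 395,371 required, 395,371 in favor — approved.
C: 3/5 of 1695267 = 1017160.20, rounded up to 1017161; 1,017,161 required, 1,017,161 in favor — approved.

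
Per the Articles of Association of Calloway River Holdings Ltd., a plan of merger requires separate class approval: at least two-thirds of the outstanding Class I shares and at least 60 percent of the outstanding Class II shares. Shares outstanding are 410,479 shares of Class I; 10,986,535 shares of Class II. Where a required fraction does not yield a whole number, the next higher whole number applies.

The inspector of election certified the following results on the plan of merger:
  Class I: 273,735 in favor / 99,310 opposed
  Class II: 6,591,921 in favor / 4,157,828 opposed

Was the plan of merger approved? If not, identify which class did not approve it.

Approved — every class gave the required vote.

Class I: 2/3 of 410479 = 273652.67, rounded up to 273653; 273,653 required, 273,735 in favor — approved.
Class II: 3/5 of 10986535 = 6591921; 6,591,921 required, 6,591,921 in favor — approved.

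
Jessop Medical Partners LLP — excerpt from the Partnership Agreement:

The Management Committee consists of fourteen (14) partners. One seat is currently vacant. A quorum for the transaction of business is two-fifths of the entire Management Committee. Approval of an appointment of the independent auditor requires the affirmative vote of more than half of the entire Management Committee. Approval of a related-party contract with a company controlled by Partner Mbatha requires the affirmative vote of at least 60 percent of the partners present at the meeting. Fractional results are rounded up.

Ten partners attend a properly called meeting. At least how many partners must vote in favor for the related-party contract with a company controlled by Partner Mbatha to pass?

6

The related-party contract with a company controlled by Partner Mbatha requires three-fifths of the partners present (10).
3/5 of 10 = 6.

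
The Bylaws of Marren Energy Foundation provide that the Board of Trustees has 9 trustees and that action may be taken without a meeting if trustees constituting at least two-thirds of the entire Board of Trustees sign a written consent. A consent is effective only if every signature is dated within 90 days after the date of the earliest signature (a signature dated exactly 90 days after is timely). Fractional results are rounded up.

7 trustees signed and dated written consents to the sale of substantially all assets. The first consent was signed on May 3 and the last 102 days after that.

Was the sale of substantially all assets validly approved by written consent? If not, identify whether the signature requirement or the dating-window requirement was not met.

Signatures required: at least two-thirds of 9 — 2/3 of 9 = 6, so 6 needed; 7 signed. Sufficient.
Dating window: the latest signature is 102 days after the earliest; the limit is 90 days. Outside the window.

Not effective — dating-window requirement not satisfied.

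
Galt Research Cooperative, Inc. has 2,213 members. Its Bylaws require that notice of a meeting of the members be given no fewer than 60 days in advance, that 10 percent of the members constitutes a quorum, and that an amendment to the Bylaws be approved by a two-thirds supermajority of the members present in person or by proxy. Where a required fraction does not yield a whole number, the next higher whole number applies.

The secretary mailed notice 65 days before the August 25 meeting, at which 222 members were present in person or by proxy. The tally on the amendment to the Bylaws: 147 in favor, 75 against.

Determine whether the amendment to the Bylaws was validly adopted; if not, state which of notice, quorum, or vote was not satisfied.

Notice: 65 days given; 60 required. Satisfied.
Quorum: 10% of 2,213 = 221.30, rounded up to 222; 222 present. Satisfied.
Vote: requires two-thirds of those present (222); 2/3 of 222 = 148, so 148 needed; 147 in favor. Not satisfied.

Invalid — vote requirement not satisfied.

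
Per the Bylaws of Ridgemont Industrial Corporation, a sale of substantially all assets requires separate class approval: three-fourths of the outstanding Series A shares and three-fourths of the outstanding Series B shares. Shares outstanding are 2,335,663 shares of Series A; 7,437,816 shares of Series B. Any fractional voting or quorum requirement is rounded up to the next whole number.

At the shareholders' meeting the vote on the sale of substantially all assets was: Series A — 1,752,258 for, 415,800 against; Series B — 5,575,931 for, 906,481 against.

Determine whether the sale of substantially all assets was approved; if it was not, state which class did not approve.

Not approved — the Series B shares did not give the required vote.

Series A: 3/4 of 2335663 = 1751747.25, rounded up to 1751748; 1,751,748 required, 1,752,258 in favor — approved.
Series B: 3/4 of 7437816 = 5578362; 5,578,362 required, 5,575,931 in favor — not approved.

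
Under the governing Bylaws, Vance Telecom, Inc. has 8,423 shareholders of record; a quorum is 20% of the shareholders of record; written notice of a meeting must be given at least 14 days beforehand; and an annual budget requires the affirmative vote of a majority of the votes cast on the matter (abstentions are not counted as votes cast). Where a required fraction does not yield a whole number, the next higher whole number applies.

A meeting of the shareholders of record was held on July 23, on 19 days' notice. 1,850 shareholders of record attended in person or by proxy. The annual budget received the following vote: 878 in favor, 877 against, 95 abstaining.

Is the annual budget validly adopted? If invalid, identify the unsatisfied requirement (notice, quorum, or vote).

Valid — all requirements satisfied.

Notice: 19 days given; 14 required. Satisfied.
Quorum: 20% of 8,423 = 1,684.60, rounded up to 1,685; 1,850 present. Satisfied.
Vote: requires a majority of the votes cast (1,850 − 95 abstaining = 1,755); a majority of 1755 is 878, so 878 needed; 878 in favor. Satisfied.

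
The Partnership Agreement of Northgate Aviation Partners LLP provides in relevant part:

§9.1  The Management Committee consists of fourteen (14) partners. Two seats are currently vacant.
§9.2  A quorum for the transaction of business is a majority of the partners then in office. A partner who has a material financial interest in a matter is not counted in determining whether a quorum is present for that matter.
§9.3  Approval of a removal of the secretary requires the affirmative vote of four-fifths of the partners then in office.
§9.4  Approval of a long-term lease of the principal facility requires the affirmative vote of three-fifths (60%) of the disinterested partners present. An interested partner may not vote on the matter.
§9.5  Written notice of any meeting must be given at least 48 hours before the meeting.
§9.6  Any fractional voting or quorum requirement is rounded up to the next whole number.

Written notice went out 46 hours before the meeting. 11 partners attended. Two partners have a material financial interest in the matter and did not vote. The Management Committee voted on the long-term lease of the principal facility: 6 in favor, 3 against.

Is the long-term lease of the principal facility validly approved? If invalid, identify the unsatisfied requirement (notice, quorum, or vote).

Notice: 46 hours given; 48 required (46 < 48). Not satisfied.
Quorum: 11 present, but the 2 interested partners do not count, leaving 9. Quorum is 7. Satisfied.
Vote: the long-term lease of the principal facility requires three-fifths of the disinterested partners present (11 − 2 = 9). 3/5 of 9 = 5.40, rounded up to 6, so 6 affirmative votes are needed; 6 voted in favor. Satisfied.

Invalid — notice requirement not satisfied.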